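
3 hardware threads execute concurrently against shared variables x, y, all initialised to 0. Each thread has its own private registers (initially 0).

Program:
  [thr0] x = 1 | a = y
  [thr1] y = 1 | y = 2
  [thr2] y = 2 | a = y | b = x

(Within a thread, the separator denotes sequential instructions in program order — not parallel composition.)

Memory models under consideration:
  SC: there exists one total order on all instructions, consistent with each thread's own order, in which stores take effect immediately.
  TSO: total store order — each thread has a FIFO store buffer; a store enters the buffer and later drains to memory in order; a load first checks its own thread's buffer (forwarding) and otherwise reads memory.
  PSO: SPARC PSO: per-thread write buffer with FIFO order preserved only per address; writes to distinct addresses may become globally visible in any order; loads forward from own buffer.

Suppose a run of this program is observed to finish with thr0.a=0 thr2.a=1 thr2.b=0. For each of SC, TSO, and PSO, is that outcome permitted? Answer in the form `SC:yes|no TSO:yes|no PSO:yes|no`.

SC:no TSO:yes PSO:yes

outcome vector order: (thr0.a,thr2.a,thr2.b)
under SC → (0,1,1); (0,2,1); (1,1,0); (1,1,1); (1,2,0); (1,2,1); (2,1,0); (2,1,1); (2,2,0); (2,2,1)
under TSO → (0,1,0); (0,1,1); (0,2,0); (0,2,1); (1,1,0); (1,1,1); (1,2,0); (1,2,1); (2,1,0); (2,1,1); (2,2,0); (2,2,1)
under PSO → (0,1,0); (0,1,1); (0,2,0); (0,2,1); (1,1,0); (1,1,1); (1,2,0); (1,2,1); (2,1,0); (2,1,1); (2,2,0); (2,2,1)
target (0,1,0) ∈ {TSO,PSO}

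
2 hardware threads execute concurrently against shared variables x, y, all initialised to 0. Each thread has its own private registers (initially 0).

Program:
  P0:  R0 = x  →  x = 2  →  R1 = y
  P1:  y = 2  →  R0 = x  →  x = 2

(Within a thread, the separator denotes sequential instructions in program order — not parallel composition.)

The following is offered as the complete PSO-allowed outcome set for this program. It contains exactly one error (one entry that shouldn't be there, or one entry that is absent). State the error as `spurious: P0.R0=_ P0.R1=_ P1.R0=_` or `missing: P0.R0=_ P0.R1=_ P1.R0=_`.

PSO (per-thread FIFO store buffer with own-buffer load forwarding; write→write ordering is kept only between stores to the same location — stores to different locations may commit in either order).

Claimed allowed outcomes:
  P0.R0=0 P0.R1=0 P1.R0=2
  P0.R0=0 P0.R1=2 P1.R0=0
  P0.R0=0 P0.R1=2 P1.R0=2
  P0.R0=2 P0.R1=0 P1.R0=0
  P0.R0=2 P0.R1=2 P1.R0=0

missing: P0.R0=0 P0.R1=0 P1.R0=0

outcome vector order: (P0.R0,P0.R1,P1.R0)
under PSO → 000 002 020 022 200 220
PSO∖claimed = {000}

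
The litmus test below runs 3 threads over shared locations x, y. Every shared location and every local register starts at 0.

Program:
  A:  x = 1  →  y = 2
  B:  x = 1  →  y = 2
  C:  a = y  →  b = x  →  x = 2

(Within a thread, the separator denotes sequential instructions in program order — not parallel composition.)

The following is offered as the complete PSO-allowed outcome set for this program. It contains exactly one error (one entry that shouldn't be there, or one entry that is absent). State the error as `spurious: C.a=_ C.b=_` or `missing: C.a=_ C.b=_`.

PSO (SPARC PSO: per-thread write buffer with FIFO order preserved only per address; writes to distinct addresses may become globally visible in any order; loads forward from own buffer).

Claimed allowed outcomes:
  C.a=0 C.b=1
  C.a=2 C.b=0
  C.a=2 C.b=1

outcome vector order: (C.a,C.b)
PSO: 4 outcomes — {(0,0), (0,1), (2,0), (2,1)}
PSO∖claimed = {(0,0)}

missing: C.a=0 C.b=0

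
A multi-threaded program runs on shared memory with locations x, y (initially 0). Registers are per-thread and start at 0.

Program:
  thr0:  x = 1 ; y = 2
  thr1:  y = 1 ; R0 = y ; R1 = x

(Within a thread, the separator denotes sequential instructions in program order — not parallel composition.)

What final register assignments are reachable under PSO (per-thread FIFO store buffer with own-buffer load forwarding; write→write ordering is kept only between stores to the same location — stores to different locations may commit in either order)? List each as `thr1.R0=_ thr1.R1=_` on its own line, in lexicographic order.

outcome vector order: (thr1.R0,thr1.R1)
|PSO outcomes| = 4

thr1.R0=1 thr1.R1=0
thr1.R0=1 thr1.R1=1
thr1.R0=2 thr1.R1=0
thr1.R0=2 thr1.R1=1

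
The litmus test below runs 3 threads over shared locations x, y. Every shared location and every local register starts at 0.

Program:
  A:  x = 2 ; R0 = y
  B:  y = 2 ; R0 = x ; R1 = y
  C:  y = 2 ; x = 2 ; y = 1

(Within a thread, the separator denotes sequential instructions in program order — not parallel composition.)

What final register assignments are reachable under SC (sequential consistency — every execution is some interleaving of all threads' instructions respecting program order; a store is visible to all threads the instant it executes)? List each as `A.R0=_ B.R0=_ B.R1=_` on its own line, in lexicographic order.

A.R0=0 B.R0=2 B.R1=1
A.R0=0 B.R0=2 B.R1=2
A.R0=1 B.R0=0 B.R1=1
A.R0=1 B.R0=0 B.R1=2
A.R0=1 B.R0=2 B.R1=1
A.R0=1 B.R0=2 B.R1=2
A.R0=2 B.R0=0 B.R1=1
A.R0=2 B.R0=0 B.R1=2
A.R0=2 B.R0=2 B.R1=1
A.R0=2 B.R0=2 B.R1=2

outcome vector order: (A.R0,B.R0,B.R1)
|SC outcomes| = 10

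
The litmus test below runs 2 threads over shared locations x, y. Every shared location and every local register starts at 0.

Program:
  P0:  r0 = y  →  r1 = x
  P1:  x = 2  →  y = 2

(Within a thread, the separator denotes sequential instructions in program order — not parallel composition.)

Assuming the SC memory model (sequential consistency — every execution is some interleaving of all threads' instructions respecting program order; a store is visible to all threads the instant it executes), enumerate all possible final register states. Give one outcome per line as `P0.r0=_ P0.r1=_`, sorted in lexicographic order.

outcome vector order: (P0.r0,P0.r1)
|SC outcomes| = 3

P0.r0=0 P0.r1=0
P0.r0=0 P0.r1=2
P0.r0=2 P0.r1=2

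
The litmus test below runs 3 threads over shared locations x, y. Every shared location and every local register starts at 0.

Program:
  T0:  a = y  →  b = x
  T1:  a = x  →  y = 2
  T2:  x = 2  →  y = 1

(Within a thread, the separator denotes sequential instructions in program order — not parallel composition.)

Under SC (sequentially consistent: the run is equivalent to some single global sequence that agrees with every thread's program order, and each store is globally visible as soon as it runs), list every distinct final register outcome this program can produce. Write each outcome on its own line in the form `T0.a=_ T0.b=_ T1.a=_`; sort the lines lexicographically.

T0.a=0 T0.b=0 T1.a=0
T0.a=0 T0.b=0 T1.a=2
T0.a=0 T0.b=2 T1.a=0
T0.a=0 T0.b=2 T1.a=2
T0.a=1 T0.b=2 T1.a=0
T0.a=1 T0.b=2 T1.a=2
T0.a=2 T0.b=0 T1.a=0
T0.a=2 T0.b=2 T1.a=0
T0.a=2 T0.b=2 T1.a=2

outcome vector order: (T0.a,T0.b,T1.a)
|SC outcomes| = 9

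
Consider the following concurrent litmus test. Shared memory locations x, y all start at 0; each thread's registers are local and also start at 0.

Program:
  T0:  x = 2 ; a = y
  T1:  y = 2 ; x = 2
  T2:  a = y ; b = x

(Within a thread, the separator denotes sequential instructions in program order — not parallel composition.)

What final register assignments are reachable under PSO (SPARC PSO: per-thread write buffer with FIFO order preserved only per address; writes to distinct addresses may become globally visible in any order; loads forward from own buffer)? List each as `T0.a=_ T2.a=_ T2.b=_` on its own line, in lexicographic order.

outcome vector order: (T0.a,T2.a,T2.b)
|PSO outcomes| = 8

T0.a=0 T2.a=0 T2.b=0
T0.a=0 T2.a=0 T2.b=2
T0.a=0 T2.a=2 T2.b=0
T0.a=0 T2.a=2 T2.b=2
T0.a=2 T2.a=0 T2.b=0
T0.a=2 T2.a=0 T2.b=2
T0.a=2 T2.a=2 T2.b=0
T0.a=2 T2.a=2 T2.b=2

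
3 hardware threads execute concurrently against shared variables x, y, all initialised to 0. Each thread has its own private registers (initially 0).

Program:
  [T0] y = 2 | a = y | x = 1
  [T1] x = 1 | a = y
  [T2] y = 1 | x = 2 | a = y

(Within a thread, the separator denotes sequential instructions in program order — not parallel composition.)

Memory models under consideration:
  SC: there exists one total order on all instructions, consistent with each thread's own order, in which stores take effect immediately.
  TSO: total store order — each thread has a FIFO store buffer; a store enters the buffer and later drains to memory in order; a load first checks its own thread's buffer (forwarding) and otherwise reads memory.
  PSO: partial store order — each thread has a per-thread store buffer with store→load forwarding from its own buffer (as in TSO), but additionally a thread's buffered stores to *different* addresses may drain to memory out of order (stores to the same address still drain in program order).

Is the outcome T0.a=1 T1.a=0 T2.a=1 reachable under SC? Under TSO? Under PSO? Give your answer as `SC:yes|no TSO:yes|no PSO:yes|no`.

SC:yes TSO:yes PSO:yes

outcome vector order: (T0.a,T1.a,T2.a)
SC (9): 1/0/1; 1/1/1; 1/2/1; 2/0/1; 2/0/2; 2/1/1; 2/1/2; 2/2/1; 2/2/2
TSO (9): 1/0/1; 1/1/1; 1/2/1; 2/0/1; 2/0/2; 2/1/1; 2/1/2; 2/2/1; 2/2/2
PSO (9): 1/0/1; 1/1/1; 1/2/1; 2/0/1; 2/0/2; 2/1/1; 2/1/2; 2/2/1; 2/2/2
target 1/0/1 ∈ {SC,TSO,PSO}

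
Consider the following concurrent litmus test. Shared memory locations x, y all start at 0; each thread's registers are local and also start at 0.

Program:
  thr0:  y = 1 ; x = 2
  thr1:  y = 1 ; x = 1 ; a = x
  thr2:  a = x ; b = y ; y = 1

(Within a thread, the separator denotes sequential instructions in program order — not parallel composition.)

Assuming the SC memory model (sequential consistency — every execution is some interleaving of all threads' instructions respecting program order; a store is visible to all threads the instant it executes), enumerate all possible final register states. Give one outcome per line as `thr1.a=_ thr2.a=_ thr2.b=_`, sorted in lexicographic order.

thr1.a=1 thr2.a=0 thr2.b=0
thr1.a=1 thr2.a=0 thr2.b=1
thr1.a=1 thr2.a=1 thr2.b=1
thr1.a=1 thr2.a=2 thr2.b=1
thr1.a=2 thr2.a=0 thr2.b=0
thr1.a=2 thr2.a=0 thr2.b=1
thr1.a=2 thr2.a=1 thr2.b=1
thr1.a=2 thr2.a=2 thr2.b=1

outcome vector order: (thr1.a,thr2.a,thr2.b)
|SC outcomes| = 8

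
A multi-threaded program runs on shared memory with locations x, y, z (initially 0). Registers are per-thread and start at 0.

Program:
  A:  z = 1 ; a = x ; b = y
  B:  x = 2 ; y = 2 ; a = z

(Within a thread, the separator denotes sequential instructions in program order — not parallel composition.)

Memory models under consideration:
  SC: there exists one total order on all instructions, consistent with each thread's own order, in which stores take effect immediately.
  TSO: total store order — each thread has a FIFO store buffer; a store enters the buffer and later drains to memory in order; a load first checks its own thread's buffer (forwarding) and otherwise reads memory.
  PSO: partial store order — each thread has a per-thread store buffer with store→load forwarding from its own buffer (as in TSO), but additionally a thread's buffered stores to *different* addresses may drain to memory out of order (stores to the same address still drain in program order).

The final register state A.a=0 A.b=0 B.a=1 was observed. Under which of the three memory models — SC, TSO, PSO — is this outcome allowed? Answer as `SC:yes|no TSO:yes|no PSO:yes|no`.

SC:yes TSO:yes PSO:yes

outcome vector order: (A.a,A.b,B.a)
SC (5): 0/0/1 0/2/1 2/0/1 2/2/0 2/2/1
TSO (8): 0/0/0 0/0/1 0/2/0 0/2/1 2/0/0 2/0/1 2/2/0 2/2/1
PSO (8): 0/0/0 0/0/1 0/2/0 0/2/1 2/0/0 2/0/1 2/2/0 2/2/1
target 0/0/1 ∈ {SC,TSO,PSO}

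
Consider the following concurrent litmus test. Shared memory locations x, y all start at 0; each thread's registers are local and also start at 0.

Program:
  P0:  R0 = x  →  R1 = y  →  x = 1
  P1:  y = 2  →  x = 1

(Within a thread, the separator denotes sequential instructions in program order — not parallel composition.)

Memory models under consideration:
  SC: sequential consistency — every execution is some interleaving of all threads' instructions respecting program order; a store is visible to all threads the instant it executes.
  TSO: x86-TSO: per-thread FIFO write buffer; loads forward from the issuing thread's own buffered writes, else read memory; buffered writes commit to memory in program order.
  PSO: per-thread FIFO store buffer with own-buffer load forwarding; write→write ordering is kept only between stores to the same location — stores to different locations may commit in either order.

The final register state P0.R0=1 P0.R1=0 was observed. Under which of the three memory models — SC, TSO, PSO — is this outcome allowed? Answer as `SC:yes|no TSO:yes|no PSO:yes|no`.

outcome vector order: (P0.R0,P0.R1)
[SC] allowed = {0/0, 0/2, 1/2}
[TSO] allowed = {0/0, 0/2, 1/2}
[PSO] allowed = {0/0, 0/2, 1/0, 1/2}
target 1/0 ∈ {PSO}

SC:no TSO:no PSO:yes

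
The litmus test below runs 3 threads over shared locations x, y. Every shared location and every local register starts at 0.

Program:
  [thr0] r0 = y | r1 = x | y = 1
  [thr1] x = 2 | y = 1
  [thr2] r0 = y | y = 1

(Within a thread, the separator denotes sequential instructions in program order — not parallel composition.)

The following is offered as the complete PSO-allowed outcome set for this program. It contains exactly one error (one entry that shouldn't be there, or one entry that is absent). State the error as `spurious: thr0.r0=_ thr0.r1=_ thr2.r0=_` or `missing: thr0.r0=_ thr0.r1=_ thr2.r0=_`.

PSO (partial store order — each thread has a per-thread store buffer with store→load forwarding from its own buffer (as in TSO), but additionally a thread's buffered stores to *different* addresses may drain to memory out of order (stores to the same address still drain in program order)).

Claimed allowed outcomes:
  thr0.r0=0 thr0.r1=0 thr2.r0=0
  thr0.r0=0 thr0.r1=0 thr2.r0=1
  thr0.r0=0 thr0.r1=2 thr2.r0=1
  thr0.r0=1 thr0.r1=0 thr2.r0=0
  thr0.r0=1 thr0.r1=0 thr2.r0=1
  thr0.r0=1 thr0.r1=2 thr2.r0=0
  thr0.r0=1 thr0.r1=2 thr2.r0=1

outcome vector order: (thr0.r0,thr0.r1,thr2.r0)
PSO (8): 000; 001; 020; 021; 100; 101; 120; 121
PSO∖claimed = {020}

missing: thr0.r0=0 thr0.r1=2 thr2.r0=0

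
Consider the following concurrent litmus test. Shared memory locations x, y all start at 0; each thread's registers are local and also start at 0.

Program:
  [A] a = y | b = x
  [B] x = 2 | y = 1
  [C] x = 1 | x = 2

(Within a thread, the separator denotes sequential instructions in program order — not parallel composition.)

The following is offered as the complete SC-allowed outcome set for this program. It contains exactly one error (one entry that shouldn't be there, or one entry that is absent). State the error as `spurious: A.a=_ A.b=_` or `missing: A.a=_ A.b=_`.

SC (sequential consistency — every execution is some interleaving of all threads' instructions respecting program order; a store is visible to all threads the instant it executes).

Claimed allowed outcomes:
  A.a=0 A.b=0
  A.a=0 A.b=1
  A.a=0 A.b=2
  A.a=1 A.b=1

outcome vector order: (A.a,A.b)
SC (5): <0 0>, <0 1>, <0 2>, <1 1>, <1 2>
SC∖claimed = {<1 2>}

missing: A.a=1 A.b=2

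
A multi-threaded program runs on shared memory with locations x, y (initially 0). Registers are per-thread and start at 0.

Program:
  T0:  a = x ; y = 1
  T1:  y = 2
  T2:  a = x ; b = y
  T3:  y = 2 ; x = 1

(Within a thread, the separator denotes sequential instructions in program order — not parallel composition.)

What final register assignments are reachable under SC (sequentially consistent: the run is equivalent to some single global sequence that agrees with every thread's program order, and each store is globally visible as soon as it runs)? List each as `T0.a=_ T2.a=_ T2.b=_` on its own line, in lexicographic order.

outcome vector order: (T0.a,T2.a,T2.b)
|SC outcomes| = 10

T0.a=0 T2.a=0 T2.b=0
T0.a=0 T2.a=0 T2.b=1
T0.a=0 T2.a=0 T2.b=2
T0.a=0 T2.a=1 T2.b=1
T0.a=0 T2.a=1 T2.b=2
T0.a=1 T2.a=0 T2.b=0
T0.a=1 T2.a=0 T2.b=1
T0.a=1 T2.a=0 T2.b=2
T0.a=1 T2.a=1 T2.b=1
T0.a=1 T2.a=1 T2.b=2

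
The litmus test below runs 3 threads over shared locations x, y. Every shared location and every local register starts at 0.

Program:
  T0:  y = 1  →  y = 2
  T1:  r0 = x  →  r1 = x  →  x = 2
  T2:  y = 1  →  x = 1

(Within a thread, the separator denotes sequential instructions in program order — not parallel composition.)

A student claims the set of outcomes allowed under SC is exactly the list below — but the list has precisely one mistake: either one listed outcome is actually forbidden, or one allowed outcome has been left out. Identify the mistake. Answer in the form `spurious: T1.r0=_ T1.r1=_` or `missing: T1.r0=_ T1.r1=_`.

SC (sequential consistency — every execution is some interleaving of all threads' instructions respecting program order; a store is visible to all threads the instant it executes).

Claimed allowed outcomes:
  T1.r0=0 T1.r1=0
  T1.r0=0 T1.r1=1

missing: T1.r0=1 T1.r1=1

outcome vector order: (T1.r0,T1.r1)
SC: 3 outcomes — {00, 01, 11}
SC∖claimed = {11}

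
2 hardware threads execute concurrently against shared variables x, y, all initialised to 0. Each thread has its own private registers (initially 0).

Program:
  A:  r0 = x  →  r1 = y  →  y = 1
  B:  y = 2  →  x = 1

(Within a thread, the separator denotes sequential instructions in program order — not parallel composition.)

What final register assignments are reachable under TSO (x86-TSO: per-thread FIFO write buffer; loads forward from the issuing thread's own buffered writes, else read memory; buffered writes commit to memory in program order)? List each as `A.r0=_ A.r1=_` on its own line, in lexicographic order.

outcome vector order: (A.r0,A.r1)
|TSO outcomes| = 3

A.r0=0 A.r1=0
A.r0=0 A.r1=2
A.r0=1 A.r1=2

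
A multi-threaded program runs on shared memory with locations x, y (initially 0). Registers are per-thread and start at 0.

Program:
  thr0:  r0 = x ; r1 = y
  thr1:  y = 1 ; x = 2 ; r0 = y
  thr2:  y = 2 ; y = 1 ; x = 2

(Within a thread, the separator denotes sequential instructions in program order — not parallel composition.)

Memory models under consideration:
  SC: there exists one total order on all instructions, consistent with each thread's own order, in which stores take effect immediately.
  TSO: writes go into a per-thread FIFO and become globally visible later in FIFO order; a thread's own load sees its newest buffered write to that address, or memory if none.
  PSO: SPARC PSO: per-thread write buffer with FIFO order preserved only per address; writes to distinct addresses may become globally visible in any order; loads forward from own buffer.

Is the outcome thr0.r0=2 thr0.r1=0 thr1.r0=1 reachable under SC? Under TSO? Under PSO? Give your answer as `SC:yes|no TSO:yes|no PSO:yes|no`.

outcome vector order: (thr0.r0,thr0.r1,thr1.r0)
SC (10): <0 0 1>; <0 0 2>; <0 1 1>; <0 1 2>; <0 2 1>; <0 2 2>; <2 1 1>; <2 1 2>; <2 2 1>; <2 2 2>
TSO (10): <0 0 1>; <0 0 2>; <0 1 1>; <0 1 2>; <0 2 1>; <0 2 2>; <2 1 1>; <2 1 2>; <2 2 1>; <2 2 2>
PSO (12): <0 0 1>; <0 0 2>; <0 1 1>; <0 1 2>; <0 2 1>; <0 2 2>; <2 0 1>; <2 0 2>; <2 1 1>; <2 1 2>; <2 2 1>; <2 2 2>
target <2 0 1> ∈ {PSO}

SC:no TSO:no PSO:yes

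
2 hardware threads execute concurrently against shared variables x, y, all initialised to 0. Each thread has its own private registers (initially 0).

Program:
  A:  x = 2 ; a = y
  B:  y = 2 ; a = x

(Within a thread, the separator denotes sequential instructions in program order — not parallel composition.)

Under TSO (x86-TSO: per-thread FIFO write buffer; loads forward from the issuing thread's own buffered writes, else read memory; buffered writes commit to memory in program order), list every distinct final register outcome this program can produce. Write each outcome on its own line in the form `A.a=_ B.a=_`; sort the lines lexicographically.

A.a=0 B.a=0
A.a=0 B.a=2
A.a=2 B.a=0
A.a=2 B.a=2

outcome vector order: (A.a,B.a)
|TSO outcomes| = 4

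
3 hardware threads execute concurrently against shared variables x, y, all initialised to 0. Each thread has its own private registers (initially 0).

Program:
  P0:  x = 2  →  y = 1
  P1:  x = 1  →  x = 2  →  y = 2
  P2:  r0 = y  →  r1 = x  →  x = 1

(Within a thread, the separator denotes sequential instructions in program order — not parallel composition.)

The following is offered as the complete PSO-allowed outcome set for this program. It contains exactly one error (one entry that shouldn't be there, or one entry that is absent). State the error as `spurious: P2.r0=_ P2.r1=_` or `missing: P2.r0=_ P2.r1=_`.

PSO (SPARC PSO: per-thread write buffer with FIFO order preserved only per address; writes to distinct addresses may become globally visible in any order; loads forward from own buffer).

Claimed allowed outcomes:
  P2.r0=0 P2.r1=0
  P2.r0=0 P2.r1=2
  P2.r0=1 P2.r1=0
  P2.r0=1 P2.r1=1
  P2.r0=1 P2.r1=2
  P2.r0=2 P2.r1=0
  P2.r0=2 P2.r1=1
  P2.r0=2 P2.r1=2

outcome vector order: (P2.r0,P2.r1)
[PSO] allowed = {<0 0>, <0 1>, <0 2>, <1 0>, <1 1>, <1 2>, <2 0>, <2 1>, <2 2>}
PSO∖claimed = {<0 1>}

missing: P2.r0=0 P2.r1=1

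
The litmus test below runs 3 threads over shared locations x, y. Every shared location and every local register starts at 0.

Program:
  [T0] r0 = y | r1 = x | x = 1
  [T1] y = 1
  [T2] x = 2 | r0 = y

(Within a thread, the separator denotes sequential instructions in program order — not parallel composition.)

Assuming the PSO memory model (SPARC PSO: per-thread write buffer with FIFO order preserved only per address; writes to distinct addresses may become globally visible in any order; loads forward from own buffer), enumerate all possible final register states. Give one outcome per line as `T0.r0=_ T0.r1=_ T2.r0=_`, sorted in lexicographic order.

outcome vector order: (T0.r0,T0.r1,T2.r0)
|PSO outcomes| = 8

T0.r0=0 T0.r1=0 T2.r0=0
T0.r0=0 T0.r1=0 T2.r0=1
T0.r0=0 T0.r1=2 T2.r0=0
T0.r0=0 T0.r1=2 T2.r0=1
T0.r0=1 T0.r1=0 T2.r0=0
T0.r0=1 T0.r1=0 T2.r0=1
T0.r0=1 T0.r1=2 T2.r0=0
T0.r0=1 T0.r1=2 T2.r0=1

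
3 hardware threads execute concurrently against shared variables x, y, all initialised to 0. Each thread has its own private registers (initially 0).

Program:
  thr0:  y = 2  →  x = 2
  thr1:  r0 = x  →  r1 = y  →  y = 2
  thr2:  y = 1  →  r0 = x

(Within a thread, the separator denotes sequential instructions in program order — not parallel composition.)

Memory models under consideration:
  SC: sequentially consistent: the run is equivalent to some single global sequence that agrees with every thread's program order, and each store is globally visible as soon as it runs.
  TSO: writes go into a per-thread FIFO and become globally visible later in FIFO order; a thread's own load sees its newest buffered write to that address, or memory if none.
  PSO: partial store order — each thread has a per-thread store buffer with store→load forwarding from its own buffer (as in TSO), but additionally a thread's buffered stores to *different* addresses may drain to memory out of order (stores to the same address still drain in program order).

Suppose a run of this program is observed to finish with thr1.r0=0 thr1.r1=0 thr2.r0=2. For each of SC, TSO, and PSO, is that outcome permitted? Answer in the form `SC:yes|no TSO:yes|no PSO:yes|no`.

outcome vector order: (thr1.r0,thr1.r1,thr2.r0)
[SC] allowed = {000, 002, 010, 012, 020, 022, 210, 212, 220, 222}
[TSO] allowed = {000, 002, 010, 012, 020, 022, 210, 212, 220, 222}
[PSO] allowed = {000, 002, 010, 012, 020, 022, 200, 202, 210, 212, 220, 222}
target 002 ∈ {SC,TSO,PSO}

SC:yes TSO:yes PSO:yes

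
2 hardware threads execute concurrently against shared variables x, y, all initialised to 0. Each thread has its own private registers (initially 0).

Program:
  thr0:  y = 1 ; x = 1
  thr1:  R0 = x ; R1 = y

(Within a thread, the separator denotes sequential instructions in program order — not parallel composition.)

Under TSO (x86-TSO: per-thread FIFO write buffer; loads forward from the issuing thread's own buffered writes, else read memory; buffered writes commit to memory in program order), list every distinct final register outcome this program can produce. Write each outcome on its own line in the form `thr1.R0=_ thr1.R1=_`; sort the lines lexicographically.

outcome vector order: (thr1.R0,thr1.R1)
|TSO outcomes| = 3

thr1.R0=0 thr1.R1=0
thr1.R0=0 thr1.R1=1
thr1.R0=1 thr1.R1=1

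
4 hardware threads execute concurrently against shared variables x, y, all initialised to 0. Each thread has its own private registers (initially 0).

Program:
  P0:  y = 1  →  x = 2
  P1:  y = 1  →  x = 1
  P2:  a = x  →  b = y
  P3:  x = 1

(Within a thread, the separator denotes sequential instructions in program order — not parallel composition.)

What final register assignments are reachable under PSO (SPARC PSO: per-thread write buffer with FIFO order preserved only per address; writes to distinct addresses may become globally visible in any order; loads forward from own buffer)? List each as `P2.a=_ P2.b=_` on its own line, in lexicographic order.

P2.a=0 P2.b=0
P2.a=0 P2.b=1
P2.a=1 P2.b=0
P2.a=1 P2.b=1
P2.a=2 P2.b=0
P2.a=2 P2.b=1

outcome vector order: (P2.a,P2.b)
|PSO outcomes| = 6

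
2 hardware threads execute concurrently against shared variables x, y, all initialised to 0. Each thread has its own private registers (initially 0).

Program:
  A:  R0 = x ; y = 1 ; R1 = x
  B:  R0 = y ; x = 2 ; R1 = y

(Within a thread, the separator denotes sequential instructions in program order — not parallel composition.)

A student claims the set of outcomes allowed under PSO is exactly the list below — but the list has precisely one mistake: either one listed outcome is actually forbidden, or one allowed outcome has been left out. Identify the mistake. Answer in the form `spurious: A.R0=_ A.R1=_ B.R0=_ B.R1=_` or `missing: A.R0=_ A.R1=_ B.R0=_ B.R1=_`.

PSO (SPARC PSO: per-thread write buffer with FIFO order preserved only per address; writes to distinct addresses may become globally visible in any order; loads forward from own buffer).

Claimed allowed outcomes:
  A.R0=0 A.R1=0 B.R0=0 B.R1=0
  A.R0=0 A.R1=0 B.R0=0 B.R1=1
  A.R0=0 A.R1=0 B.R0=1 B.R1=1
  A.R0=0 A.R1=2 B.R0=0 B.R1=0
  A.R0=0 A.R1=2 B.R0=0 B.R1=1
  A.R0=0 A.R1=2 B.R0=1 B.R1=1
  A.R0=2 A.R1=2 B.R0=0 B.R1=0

outcome vector order: (A.R0,A.R1,B.R0,B.R1)
PSO (8): 0000; 0001; 0011; 0200; 0201; 0211; 2200; 2201
PSO∖claimed = {2201}

missing: A.R0=2 A.R1=2 B.R0=0 B.R1=1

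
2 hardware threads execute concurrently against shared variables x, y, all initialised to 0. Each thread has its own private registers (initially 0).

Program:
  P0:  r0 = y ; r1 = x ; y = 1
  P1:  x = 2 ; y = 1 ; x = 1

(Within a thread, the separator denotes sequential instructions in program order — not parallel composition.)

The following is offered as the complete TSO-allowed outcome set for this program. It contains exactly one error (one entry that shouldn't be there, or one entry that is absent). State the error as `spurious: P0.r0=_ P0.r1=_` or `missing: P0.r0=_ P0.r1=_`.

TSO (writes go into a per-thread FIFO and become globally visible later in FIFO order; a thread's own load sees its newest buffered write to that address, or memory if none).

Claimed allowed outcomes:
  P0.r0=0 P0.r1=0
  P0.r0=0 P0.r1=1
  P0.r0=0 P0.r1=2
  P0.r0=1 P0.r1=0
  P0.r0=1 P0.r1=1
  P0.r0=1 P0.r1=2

outcome vector order: (P0.r0,P0.r1)
TSO (5): 0/0 0/1 0/2 1/1 1/2
claimed∖TSO = {1/0}

spurious: P0.r0=1 P0.r1=0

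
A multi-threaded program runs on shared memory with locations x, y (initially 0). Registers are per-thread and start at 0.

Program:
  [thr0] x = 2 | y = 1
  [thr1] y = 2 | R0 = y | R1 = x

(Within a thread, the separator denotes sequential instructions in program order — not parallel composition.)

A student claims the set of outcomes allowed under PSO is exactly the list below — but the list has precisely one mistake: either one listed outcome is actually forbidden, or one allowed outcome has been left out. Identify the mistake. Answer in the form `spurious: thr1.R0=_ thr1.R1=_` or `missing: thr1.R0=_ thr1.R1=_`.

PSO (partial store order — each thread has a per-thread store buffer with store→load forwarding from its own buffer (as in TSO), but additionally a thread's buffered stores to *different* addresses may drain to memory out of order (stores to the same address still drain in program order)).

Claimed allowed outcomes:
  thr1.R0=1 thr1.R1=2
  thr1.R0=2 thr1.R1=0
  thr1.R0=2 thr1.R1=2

missing: thr1.R0=1 thr1.R1=0

outcome vector order: (thr1.R0,thr1.R1)
[PSO] allowed = {10, 12, 20, 22}
PSO∖claimed = {10}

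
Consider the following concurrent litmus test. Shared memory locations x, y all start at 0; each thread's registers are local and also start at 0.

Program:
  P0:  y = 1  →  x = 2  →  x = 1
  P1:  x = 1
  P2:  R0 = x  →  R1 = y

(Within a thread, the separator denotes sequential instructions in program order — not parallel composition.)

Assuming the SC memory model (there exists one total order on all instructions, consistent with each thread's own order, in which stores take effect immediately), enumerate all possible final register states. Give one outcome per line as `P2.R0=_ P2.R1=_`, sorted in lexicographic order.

P2.R0=0 P2.R1=0
P2.R0=0 P2.R1=1
P2.R0=1 P2.R1=0
P2.R0=1 P2.R1=1
P2.R0=2 P2.R1=1

outcome vector order: (P2.R0,P2.R1)
|SC outcomes| = 5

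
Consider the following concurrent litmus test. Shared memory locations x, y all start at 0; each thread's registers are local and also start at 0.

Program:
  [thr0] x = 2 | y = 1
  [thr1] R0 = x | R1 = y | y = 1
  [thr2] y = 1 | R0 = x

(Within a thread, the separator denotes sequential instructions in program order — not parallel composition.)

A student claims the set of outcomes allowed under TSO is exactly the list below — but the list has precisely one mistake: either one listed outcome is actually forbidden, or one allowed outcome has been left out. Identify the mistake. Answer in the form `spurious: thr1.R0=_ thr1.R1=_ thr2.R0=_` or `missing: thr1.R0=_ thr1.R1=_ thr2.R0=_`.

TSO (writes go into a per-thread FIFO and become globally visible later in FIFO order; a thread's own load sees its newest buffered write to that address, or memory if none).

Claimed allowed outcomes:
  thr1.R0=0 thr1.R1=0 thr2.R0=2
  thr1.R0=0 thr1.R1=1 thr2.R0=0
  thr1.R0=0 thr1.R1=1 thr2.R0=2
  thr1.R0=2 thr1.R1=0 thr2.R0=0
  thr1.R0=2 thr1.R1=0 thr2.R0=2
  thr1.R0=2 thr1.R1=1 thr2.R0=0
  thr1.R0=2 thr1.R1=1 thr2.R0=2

outcome vector order: (thr1.R0,thr1.R1,thr2.R0)
TSO (8): (0,0,0) (0,0,2) (0,1,0) (0,1,2) (2,0,0) (2,0,2) (2,1,0) (2,1,2)
TSO∖claimed = {(0,0,0)}

missing: thr1.R0=0 thr1.R1=0 thr2.R0=0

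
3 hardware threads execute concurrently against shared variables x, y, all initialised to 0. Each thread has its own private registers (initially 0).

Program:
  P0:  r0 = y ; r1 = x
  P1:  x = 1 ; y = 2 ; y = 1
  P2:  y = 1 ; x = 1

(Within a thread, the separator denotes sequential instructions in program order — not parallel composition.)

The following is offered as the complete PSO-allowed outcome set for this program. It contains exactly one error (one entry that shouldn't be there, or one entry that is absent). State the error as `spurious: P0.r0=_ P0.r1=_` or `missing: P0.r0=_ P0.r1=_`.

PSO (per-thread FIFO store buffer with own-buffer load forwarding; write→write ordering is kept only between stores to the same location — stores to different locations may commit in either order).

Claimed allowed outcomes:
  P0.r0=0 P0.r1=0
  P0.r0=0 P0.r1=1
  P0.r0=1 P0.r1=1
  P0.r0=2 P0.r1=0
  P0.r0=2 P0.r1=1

outcome vector order: (P0.r0,P0.r1)
PSO (6): 00 01 10 11 20 21
PSO∖claimed = {10}

missing: P0.r0=1 P0.r1=0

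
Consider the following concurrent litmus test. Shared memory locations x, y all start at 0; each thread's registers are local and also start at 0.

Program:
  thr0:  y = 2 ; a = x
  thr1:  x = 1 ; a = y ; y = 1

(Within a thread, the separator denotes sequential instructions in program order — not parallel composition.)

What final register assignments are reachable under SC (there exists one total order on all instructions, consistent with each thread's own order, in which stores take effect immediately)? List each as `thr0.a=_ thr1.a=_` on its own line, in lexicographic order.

thr0.a=0 thr1.a=2
thr0.a=1 thr1.a=0
thr0.a=1 thr1.a=2

outcome vector order: (thr0.a,thr1.a)
|SC outcomes| = 3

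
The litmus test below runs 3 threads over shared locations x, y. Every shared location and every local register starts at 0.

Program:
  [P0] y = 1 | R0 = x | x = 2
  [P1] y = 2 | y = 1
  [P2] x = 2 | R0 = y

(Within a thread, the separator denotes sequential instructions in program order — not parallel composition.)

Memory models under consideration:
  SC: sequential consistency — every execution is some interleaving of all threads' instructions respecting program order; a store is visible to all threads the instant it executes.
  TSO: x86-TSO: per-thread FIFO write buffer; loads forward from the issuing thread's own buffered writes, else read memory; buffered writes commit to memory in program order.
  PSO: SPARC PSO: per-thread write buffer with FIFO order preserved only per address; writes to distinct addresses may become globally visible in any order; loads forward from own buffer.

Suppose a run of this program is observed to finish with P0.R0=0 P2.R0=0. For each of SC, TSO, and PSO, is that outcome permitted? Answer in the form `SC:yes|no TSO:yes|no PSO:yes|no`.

SC:no TSO:yes PSO:yes

outcome vector order: (P0.R0,P2.R0)
under SC → <0 1> <0 2> <2 0> <2 1> <2 2>
under TSO → <0 0> <0 1> <0 2> <2 0> <2 1> <2 2>
under PSO → <0 0> <0 1> <0 2> <2 0> <2 1> <2 2>
target <0 0> ∈ {TSO,PSO}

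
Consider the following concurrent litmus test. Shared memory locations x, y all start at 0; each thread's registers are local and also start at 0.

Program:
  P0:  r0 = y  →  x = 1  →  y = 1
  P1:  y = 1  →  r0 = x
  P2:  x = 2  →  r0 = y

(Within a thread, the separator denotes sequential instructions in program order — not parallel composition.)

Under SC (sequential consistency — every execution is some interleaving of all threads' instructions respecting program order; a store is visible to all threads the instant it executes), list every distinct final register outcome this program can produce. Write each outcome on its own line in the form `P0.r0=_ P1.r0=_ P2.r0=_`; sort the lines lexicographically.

outcome vector order: (P0.r0,P1.r0,P2.r0)
|SC outcomes| = 10

P0.r0=0 P1.r0=0 P2.r0=1
P0.r0=0 P1.r0=1 P2.r0=0
P0.r0=0 P1.r0=1 P2.r0=1
P0.r0=0 P1.r0=2 P2.r0=0
P0.r0=0 P1.r0=2 P2.r0=1
P0.r0=1 P1.r0=0 P2.r0=1
P0.r0=1 P1.r0=1 P2.r0=0
P0.r0=1 P1.r0=1 P2.r0=1
P0.r0=1 P1.r0=2 P2.r0=0
P0.r0=1 P1.r0=2 P2.r0=1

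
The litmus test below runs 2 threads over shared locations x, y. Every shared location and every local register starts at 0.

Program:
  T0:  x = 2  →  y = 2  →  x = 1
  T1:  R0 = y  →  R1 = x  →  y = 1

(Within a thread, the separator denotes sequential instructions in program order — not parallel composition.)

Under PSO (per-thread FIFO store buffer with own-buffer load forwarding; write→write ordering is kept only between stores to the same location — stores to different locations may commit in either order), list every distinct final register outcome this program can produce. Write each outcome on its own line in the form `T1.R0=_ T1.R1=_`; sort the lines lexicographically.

T1.R0=0 T1.R1=0
T1.R0=0 T1.R1=1
T1.R0=0 T1.R1=2
T1.R0=2 T1.R1=0
T1.R0=2 T1.R1=1
T1.R0=2 T1.R1=2

outcome vector order: (T1.R0,T1.R1)
|PSO outcomes| = 6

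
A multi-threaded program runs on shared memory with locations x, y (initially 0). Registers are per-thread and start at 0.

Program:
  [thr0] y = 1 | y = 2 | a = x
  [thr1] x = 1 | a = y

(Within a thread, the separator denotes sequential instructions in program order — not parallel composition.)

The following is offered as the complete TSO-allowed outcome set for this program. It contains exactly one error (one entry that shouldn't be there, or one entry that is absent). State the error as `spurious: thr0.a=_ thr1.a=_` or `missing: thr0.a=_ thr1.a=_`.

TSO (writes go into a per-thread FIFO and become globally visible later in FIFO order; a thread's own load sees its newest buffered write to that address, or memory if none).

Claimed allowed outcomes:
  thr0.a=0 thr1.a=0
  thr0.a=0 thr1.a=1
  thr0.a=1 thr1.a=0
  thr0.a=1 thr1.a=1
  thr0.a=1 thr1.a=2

missing: thr0.a=0 thr1.a=2

outcome vector order: (thr0.a,thr1.a)
TSO: 6 outcomes — {00, 01, 02, 10, 11, 12}
TSO∖claimed = {02}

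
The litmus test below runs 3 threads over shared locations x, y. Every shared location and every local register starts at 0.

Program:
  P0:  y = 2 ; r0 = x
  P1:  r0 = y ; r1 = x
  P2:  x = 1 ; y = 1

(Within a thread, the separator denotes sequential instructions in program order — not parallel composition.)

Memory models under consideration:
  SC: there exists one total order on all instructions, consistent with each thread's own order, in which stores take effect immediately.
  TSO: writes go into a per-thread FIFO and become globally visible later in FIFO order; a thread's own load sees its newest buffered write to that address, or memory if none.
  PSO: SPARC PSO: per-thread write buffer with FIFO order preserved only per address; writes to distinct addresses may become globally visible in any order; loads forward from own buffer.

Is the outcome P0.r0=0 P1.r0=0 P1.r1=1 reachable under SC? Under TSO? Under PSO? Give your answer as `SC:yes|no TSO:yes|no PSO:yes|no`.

outcome vector order: (P0.r0,P1.r0,P1.r1)
[SC] allowed = {000; 001; 011; 020; 021; 100; 101; 111; 120; 121}
[TSO] allowed = {000; 001; 011; 020; 021; 100; 101; 111; 120; 121}
[PSO] allowed = {000; 001; 010; 011; 020; 021; 100; 101; 110; 111; 120; 121}
target 001 ∈ {SC,TSO,PSO}

SC:yes TSO:yes PSO:yes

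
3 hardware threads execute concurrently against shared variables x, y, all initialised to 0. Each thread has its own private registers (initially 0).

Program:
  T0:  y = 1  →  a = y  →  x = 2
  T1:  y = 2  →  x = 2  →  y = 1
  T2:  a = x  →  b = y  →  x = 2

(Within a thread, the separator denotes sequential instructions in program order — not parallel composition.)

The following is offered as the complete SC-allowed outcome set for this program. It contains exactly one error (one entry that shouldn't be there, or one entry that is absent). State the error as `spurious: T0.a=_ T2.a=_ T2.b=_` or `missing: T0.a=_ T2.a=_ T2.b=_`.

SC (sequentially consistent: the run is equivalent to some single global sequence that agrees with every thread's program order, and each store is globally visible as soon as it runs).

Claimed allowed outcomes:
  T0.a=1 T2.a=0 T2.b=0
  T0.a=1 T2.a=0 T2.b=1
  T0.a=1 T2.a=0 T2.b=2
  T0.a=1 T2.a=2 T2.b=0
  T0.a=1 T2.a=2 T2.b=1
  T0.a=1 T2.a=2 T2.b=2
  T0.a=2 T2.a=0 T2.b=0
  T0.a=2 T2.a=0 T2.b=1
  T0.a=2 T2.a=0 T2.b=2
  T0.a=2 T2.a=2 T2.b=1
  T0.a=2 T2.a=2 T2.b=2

spurious: T0.a=1 T2.a=2 T2.b=0

outcome vector order: (T0.a,T2.a,T2.b)
SC: 10 outcomes — {100 101 102 121 122 200 201 202 221 222}
claimed∖SC = {120}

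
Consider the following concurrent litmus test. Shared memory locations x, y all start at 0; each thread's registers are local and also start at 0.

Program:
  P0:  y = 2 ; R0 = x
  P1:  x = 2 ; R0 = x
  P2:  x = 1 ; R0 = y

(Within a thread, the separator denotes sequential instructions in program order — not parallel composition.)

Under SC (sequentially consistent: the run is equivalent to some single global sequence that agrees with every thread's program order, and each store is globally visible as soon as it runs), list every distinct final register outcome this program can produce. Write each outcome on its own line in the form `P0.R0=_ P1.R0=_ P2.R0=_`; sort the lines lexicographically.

P0.R0=0 P1.R0=1 P2.R0=2
P0.R0=0 P1.R0=2 P2.R0=2
P0.R0=1 P1.R0=1 P2.R0=0
P0.R0=1 P1.R0=1 P2.R0=2
P0.R0=1 P1.R0=2 P2.R0=0
P0.R0=1 P1.R0=2 P2.R0=2
P0.R0=2 P1.R0=1 P2.R0=2
P0.R0=2 P1.R0=2 P2.R0=0
P0.R0=2 P1.R0=2 P2.R0=2

outcome vector order: (P0.R0,P1.R0,P2.R0)
|SC outcomes| = 9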